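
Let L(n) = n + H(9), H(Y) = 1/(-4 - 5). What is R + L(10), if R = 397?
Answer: 3662/9 ≈ 406.89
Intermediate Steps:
H(Y) = -⅑ (H(Y) = 1/(-9) = -⅑)
L(n) = -⅑ + n (L(n) = n - ⅑ = -⅑ + n)
R + L(10) = 397 + (-⅑ + 10) = 397 + 89/9 = 3662/9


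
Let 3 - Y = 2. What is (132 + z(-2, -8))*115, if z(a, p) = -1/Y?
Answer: 15065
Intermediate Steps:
Y = 1 (Y = 3 - 1*2 = 3 - 2 = 1)
z(a, p) = -1 (z(a, p) = -1/1 = -1*1 = -1)
(132 + z(-2, -8))*115 = (132 - 1)*115 = 131*115 = 15065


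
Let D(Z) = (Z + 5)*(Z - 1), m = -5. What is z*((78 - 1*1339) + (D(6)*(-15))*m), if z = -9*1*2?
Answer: -51552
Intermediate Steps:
D(Z) = (-1 + Z)*(5 + Z) (D(Z) = (5 + Z)*(-1 + Z) = (-1 + Z)*(5 + Z))
z = -18 (z = -9*2 = -18)
z*((78 - 1*1339) + (D(6)*(-15))*m) = -18*((78 - 1*1339) + ((-5 + 6² + 4*6)*(-15))*(-5)) = -18*((78 - 1339) + ((-5 + 36 + 24)*(-15))*(-5)) = -18*(-1261 + (55*(-15))*(-5)) = -18*(-1261 - 825*(-5)) = -18*(-1261 + 4125) = -18*2864 = -51552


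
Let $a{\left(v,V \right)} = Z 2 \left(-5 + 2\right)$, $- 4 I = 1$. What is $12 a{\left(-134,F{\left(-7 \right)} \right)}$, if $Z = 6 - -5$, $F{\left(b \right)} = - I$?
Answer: $-792$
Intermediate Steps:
$I = - \frac{1}{4}$ ($I = \left(- \frac{1}{4}\right) 1 = - \frac{1}{4} \approx -0.25$)
$F{\left(b \right)} = \frac{1}{4}$ ($F{\left(b \right)} = \left(-1\right) \left(- \frac{1}{4}\right) = \frac{1}{4}$)
$Z = 11$ ($Z = 6 + 5 = 11$)
$a{\left(v,V \right)} = -66$ ($a{\left(v,V \right)} = 11 \cdot 2 \left(-5 + 2\right) = 11 \cdot 2 \left(-3\right) = 11 \left(-6\right) = -66$)
$12 a{\left(-134,F{\left(-7 \right)} \right)} = 12 \left(-66\right) = -792$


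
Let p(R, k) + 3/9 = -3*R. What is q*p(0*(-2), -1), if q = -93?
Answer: 31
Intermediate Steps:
p(R, k) = -⅓ - 3*R
q*p(0*(-2), -1) = -93*(-⅓ - 0*(-2)) = -93*(-⅓ - 3*0) = -93*(-⅓ + 0) = -93*(-⅓) = 31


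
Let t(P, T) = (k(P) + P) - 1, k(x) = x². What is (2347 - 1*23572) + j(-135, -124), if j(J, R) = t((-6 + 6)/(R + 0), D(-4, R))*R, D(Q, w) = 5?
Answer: -21101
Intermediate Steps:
t(P, T) = -1 + P + P² (t(P, T) = (P² + P) - 1 = (P + P²) - 1 = -1 + P + P²)
j(J, R) = -R (j(J, R) = (-1 + (-6 + 6)/(R + 0) + ((-6 + 6)/(R + 0))²)*R = (-1 + 0/R + (0/R)²)*R = (-1 + 0 + 0²)*R = (-1 + 0 + 0)*R = -R)
(2347 - 1*23572) + j(-135, -124) = (2347 - 1*23572) - 1*(-124) = (2347 - 23572) + 124 = -21225 + 124 = -21101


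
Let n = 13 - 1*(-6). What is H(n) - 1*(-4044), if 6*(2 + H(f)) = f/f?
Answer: 24253/6 ≈ 4042.2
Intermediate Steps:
n = 19 (n = 13 + 6 = 19)
H(f) = -11/6 (H(f) = -2 + (f/f)/6 = -2 + (1/6)*1 = -2 + 1/6 = -11/6)
H(n) - 1*(-4044) = -11/6 - 1*(-4044) = -11/6 + 4044 = 24253/6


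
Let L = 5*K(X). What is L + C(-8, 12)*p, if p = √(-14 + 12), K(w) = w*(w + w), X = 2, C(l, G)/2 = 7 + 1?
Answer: 40 + 16*I*√2 ≈ 40.0 + 22.627*I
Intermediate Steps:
C(l, G) = 16 (C(l, G) = 2*(7 + 1) = 2*8 = 16)
K(w) = 2*w² (K(w) = w*(2*w) = 2*w²)
L = 40 (L = 5*(2*2²) = 5*(2*4) = 5*8 = 40)
p = I*√2 (p = √(-2) = I*√2 ≈ 1.4142*I)
L + C(-8, 12)*p = 40 + 16*(I*√2) = 40 + 16*I*√2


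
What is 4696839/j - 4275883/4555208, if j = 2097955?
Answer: 12424468468247/9556621399640 ≈ 1.3001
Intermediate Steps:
4696839/j - 4275883/4555208 = 4696839/2097955 - 4275883/4555208 = 12424468468247/9556621399640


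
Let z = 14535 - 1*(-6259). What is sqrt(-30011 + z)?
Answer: I*sqrt(9217) ≈ 96.005*I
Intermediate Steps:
z = 20794 (z = 14535 + 6259 = 20794)
sqrt(-30011 + z) = sqrt(-30011 + 20794) = sqrt(-9217) = I*sqrt(9217)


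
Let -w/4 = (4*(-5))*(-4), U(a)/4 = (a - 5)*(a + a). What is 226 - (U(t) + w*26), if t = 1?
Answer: 8578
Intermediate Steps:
U(a) = 8*a*(-5 + a) (U(a) = 4*((a - 5)*(a + a)) = 4*((-5 + a)*(2*a)) = 4*(2*a*(-5 + a)) = 8*a*(-5 + a))
w = -320 (w = -4*4*(-5)*(-4) = -(-80)*(-4) = -4*80 = -320)
226 - (U(t) + w*26) = 226 - (8*1*(-5 + 1) - 320*26) = 226 - (8*1*(-4) - 8320) = 226 - (-32 - 8320) = 226 - 1*(-8352) = 226 + 8352 = 8578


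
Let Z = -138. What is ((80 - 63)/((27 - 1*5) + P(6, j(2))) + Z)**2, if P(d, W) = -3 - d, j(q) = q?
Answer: 3157729/169 ≈ 18685.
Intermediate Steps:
((80 - 63)/((27 - 1*5) + P(6, j(2))) + Z)**2 = ((80 - 63)/((27 - 1*5) + (-3 - 1*6)) - 138)**2 = (17/((27 - 5) + (-3 - 6)) - 138)**2 = (17/(22 - 9) - 138)**2 = (17/13 - 138)**2 = (-1777/13)**2 = 3157729/169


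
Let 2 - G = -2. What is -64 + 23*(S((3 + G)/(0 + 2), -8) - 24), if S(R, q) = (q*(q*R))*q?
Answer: -41832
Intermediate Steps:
G = 4 (G = 2 - 1*(-2) = 2 + 2 = 4)
S(R, q) = R*q³ (S(R, q) = (q*(R*q))*q = (R*q²)*q = R*q³)
-64 + 23*(S((3 + G)/(0 + 2), -8) - 24) = -64 + 23*(((3 + 4)/(0 + 2))*(-8)³ - 24) = -64 + 23*((7/2)*(-512) - 24) = -64 + 23*(-1792 - 24) = -64 + 23*(-1816) = -64 - 41768 = -41832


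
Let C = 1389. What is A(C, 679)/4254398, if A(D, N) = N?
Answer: 679/4254398 ≈ 0.00015960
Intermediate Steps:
A(C, 679)/4254398 = 679/4254398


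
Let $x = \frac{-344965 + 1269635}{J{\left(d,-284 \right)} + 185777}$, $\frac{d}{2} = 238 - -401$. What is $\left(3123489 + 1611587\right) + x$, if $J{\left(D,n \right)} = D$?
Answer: $\frac{177144113170}{37411} \approx 4.7351 \cdot 10^{6}$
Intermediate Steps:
$d = 1278$ ($d = 2 \left(238 - -401\right) = 2 \left(238 + 401\right) = 2 \cdot 639 = 1278$)
$x = \frac{184934}{37411}$ ($x = \frac{-344965 + 1269635}{1278 + 185777} = \frac{924670}{187055} = 924670 \cdot \frac{1}{187055} = \frac{184934}{37411} \approx 4.9433$)
$\left(3123489 + 1611587\right) + x = \left(3123489 + 1611587\right) + \frac{184934}{37411} = 4735076 + \frac{184934}{37411} = \frac{177144113170}{37411}$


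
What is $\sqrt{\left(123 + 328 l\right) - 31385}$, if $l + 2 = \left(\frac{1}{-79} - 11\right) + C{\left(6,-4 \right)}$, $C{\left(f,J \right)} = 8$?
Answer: $\frac{i \sqrt{205367294}}{79} \approx 181.4 i$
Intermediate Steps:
$l = - \frac{396}{79}$ ($l = -2 + \left(\left(\frac{1}{-79} - 11\right) + 8\right) = -2 + \left(\left(- \frac{1}{79} - 11\right) + 8\right) = -2 + \left(- \frac{870}{79} + 8\right) = -2 - \frac{238}{79} = - \frac{396}{79} \approx -5.0127$)
$\sqrt{\left(123 + 328 l\right) - 31385} = \sqrt{\left(123 + 328 \left(- \frac{396}{79}\right)\right) - 31385} = \sqrt{\left(123 - \frac{129888}{79}\right) - 31385} = \sqrt{- \frac{120171}{79} - 31385} = \sqrt{- \frac{2599586}{79}} = \frac{i \sqrt{205367294}}{79}$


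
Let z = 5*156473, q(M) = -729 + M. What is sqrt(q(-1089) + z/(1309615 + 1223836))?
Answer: I*sqrt(11666621792979403)/2533451 ≈ 42.634*I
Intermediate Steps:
z = 782365
sqrt(q(-1089) + z/(1309615 + 1223836)) = sqrt((-729 - 1089) + 782365/(1309615 + 1223836)) = sqrt(-1818 + 782365/2533451) = sqrt(-4605031553/2533451) = I*sqrt(11666621792979403)/2533451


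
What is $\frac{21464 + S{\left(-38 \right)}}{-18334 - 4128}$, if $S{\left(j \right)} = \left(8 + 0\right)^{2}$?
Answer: $- \frac{10764}{11231} \approx -0.95842$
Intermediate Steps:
$S{\left(j \right)} = 64$ ($S{\left(j \right)} = 8^{2} = 64$)
$\frac{21464 + S{\left(-38 \right)}}{-18334 - 4128} = \frac{21464 + 64}{-18334 - 4128} = \frac{21528}{-22462} = 21528 \left(- \frac{1}{22462}\right) = - \frac{10764}{11231}$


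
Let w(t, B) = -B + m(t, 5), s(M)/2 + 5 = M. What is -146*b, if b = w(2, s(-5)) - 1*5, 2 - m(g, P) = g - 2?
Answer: -2482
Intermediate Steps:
m(g, P) = 4 - g (m(g, P) = 2 - (g - 2) = 2 - (-2 + g) = 2 + (2 - g) = 4 - g)
s(M) = -10 + 2*M
w(t, B) = 4 - B - t (w(t, B) = -B + (4 - t) = 4 - B - t)
b = 17 (b = (4 - (-10 + 2*(-5)) - 1*2) - 1*5 = (4 - (-10 - 10) - 2) - 5 = (4 - 1*(-20) - 2) - 5 = (4 + 20 - 2) - 5 = 22 - 5 = 17)
-146*b = -146*17 = -2482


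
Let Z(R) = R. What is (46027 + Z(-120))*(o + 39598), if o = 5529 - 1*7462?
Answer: 1729087155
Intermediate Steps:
o = -1933 (o = 5529 - 7462 = -1933)
(46027 + Z(-120))*(o + 39598) = (46027 - 120)*(-1933 + 39598) = 45907*37665 = 1729087155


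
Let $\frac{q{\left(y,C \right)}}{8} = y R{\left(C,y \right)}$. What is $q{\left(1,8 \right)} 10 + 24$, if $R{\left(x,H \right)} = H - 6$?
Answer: $-376$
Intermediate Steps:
$R{\left(x,H \right)} = -6 + H$ ($R{\left(x,H \right)} = H - 6 = -6 + H$)
$q{\left(y,C \right)} = 8 y \left(-6 + y\right)$
$q{\left(1,8 \right)} 10 + 24 = 8 \cdot 1 \left(-6 + 1\right) 10 + 24 = 8 \cdot 1 \left(-5\right) 10 + 24 = \left(-40\right) 10 + 24 = -400 + 24 = -376$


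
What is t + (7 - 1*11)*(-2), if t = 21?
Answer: 29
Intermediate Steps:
t + (7 - 1*11)*(-2) = 21 + (7 - 1*11)*(-2) = 21 + (7 - 11)*(-2) = 21 - 4*(-2) = 21 + 8 = 29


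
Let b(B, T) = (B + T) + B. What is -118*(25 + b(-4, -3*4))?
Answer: -590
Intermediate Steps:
b(B, T) = T + 2*B
-118*(25 + b(-4, -3*4)) = -118*(25 + (-3*4 + 2*(-4))) = -118*(25 + (-12 - 8)) = -118*(25 - 20) = -118*5 = -590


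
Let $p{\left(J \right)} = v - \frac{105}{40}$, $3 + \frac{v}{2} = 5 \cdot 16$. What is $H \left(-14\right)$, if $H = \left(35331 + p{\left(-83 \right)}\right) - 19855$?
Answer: $- \frac{875133}{4} \approx -2.1878 \cdot 10^{5}$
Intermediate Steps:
$v = 154$ ($v = -6 + 2 \cdot 5 \cdot 16 = -6 + 2 \cdot 80 = -6 + 160 = 154$)
$p{\left(J \right)} = \frac{1211}{8}$ ($p{\left(J \right)} = 154 - \frac{105}{40} = 154 - 105 \cdot \frac{1}{40} = 154 - \frac{21}{8} = \frac{1211}{8}$)
$H = \frac{125019}{8}$ ($H = \left(35331 + \frac{1211}{8}\right) - 19855 = \frac{283859}{8} - 19855 = \frac{125019}{8} \approx 15627.0$)
$H \left(-14\right) = \frac{125019}{8} \left(-14\right) = - \frac{875133}{4}$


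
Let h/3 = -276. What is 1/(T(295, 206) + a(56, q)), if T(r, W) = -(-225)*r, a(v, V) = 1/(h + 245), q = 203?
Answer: 583/38696624 ≈ 1.5066e-5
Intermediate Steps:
h = -828 (h = 3*(-276) = -828)
a(v, V) = -1/583 (a(v, V) = 1/(-828 + 245) = 1/(-583) = -1/583)
T(r, W) = 225*r
1/(T(295, 206) + a(56, q)) = 1/(225*295 - 1/583) = 1/(66375 - 1/583) = 1/(38696624/583) = 583/38696624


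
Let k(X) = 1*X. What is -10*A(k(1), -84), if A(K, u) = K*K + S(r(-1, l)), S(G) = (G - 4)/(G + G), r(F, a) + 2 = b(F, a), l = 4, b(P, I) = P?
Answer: -65/3 ≈ -21.667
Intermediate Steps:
r(F, a) = -2 + F
S(G) = (-4 + G)/(2*G) (S(G) = (-4 + G)/((2*G)) = (-4 + G)*(1/(2*G)) = (-4 + G)/(2*G))
k(X) = X
A(K, u) = 7/6 + K² (A(K, u) = K*K + (-4 + (-2 - 1))/(2*(-2 - 1)) = K² + (½)*(-4 - 3)/(-3) = K² + (½)*(-⅓)*(-7) = K² + 7/6 = 7/6 + K²)
-10*A(k(1), -84) = -10*(7/6 + 1²) = -10*(7/6 + 1) = -10*13/6 = -65/3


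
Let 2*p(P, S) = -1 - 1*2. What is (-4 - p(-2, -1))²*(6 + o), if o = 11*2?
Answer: 175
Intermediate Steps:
p(P, S) = -3/2 (p(P, S) = (-1 - 1*2)/2 = (-1 - 2)/2 = (½)*(-3) = -3/2)
o = 22
(-4 - p(-2, -1))²*(6 + o) = (-4 - 1*(-3/2))²*(6 + 22) = (-4 + 3/2)²*28 = (-5/2)²*28 = (25/4)*28 = 175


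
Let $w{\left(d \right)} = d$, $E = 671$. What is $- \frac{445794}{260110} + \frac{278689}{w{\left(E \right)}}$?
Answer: $\frac{36095334008}{87266905} \approx 413.62$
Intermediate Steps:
$- \frac{445794}{260110} + \frac{278689}{w{\left(E \right)}} = - \frac{445794}{260110} + \frac{278689}{671} = \left(-445794\right) \frac{1}{260110} + 278689 \cdot \frac{1}{671} = - \frac{222897}{130055} + \frac{278689}{671} = \frac{36095334008}{87266905}$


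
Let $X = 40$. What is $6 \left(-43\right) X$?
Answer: $-10320$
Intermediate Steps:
$6 \left(-43\right) X = 6 \left(-43\right) 40 = \left(-258\right) 40 = -10320$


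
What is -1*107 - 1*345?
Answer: -452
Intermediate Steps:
-1*107 - 1*345 = -107 - 345 = -452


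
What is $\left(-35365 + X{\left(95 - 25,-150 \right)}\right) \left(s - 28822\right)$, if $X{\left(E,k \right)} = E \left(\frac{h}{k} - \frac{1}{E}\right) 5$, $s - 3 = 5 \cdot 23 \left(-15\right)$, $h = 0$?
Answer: $1080341280$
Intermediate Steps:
$s = -1722$ ($s = 3 + 5 \cdot 23 \left(-15\right) = 3 + 115 \left(-15\right) = 3 - 1725 = -1722$)
$X{\left(E,k \right)} = -5$ ($X{\left(E,k \right)} = E \left(\frac{0}{k} - \frac{1}{E}\right) 5 = E \left(0 - \frac{1}{E}\right) 5 = E \left(- \frac{1}{E}\right) 5 = \left(-1\right) 5 = -5$)
$\left(-35365 + X{\left(95 - 25,-150 \right)}\right) \left(s - 28822\right) = \left(-35365 - 5\right) \left(-1722 - 28822\right) = \left(-35370\right) \left(-30544\right) = 1080341280$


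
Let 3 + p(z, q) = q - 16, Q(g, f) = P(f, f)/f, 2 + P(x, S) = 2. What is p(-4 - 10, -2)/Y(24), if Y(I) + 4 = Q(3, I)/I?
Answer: 21/4 ≈ 5.2500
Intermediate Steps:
P(x, S) = 0 (P(x, S) = -2 + 2 = 0)
Q(g, f) = 0 (Q(g, f) = 0/f = 0)
Y(I) = -4 (Y(I) = -4 + 0/I = -4 + 0 = -4)
p(z, q) = -19 + q (p(z, q) = -3 + (q - 16) = -3 + (-16 + q) = -19 + q)
p(-4 - 10, -2)/Y(24) = (-19 - 2)/(-4) = -21*(-¼) = 21/4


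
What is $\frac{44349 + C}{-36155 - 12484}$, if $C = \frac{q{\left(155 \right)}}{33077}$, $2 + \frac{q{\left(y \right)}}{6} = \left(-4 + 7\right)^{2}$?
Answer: $- \frac{488977305}{536277401} \approx -0.9118$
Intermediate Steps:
$q{\left(y \right)} = 42$ ($q{\left(y \right)} = -12 + 6 \left(-4 + 7\right)^{2} = -12 + 6 \cdot 3^{2} = -12 + 6 \cdot 9 = -12 + 54 = 42$)
$C = \frac{42}{33077} \approx 0.0012698$
$\frac{44349 + C}{-36155 - 12484} = \frac{44349 + \frac{42}{33077}}{-36155 - 12484} = \frac{1466931915}{33077 \left(-48639\right)} = \frac{1466931915}{33077} \left(- \frac{1}{48639}\right) = - \frac{488977305}{536277401}$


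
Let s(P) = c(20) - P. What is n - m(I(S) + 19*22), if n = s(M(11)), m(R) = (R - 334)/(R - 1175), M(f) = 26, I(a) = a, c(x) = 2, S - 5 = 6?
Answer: -17809/746 ≈ -23.873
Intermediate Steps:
S = 11 (S = 5 + 6 = 11)
s(P) = 2 - P
m(R) = (-334 + R)/(-1175 + R)
n = -24 (n = 2 - 1*26 = 2 - 26 = -24)
n - m(I(S) + 19*22) = -24 - (-334 + (11 + 19*22))/(-1175 + (11 + 19*22)) = -24 - (-334 + (11 + 418))/(-1175 + (11 + 418)) = -24 - (-334 + 429)/(-1175 + 429) = -24 - 95/(-746) = -24 - (-1)*95/746 = -24 - 1*(-95/746) = -24 + 95/746 = -17809/746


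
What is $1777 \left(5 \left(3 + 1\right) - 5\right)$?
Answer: $26655$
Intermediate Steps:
$1777 \left(5 \left(3 + 1\right) - 5\right) = 1777 \left(5 \cdot 4 - 5\right) = 1777 \left(20 - 5\right) = 1777 \cdot 15 = 26655$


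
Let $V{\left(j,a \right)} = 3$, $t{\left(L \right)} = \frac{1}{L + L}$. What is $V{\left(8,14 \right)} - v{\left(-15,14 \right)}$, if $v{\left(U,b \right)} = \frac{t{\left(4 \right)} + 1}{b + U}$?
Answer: $\frac{33}{8} \approx 4.125$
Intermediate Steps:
$t{\left(L \right)} = \frac{1}{2 L}$
$v{\left(U,b \right)} = \frac{9}{8 \left(U + b\right)}$ ($v{\left(U,b \right)} = \frac{\frac{1}{2 \cdot 4} + 1}{b + U} = \frac{\frac{1}{2} \cdot \frac{1}{4} + 1}{U + b} = \frac{\frac{1}{8} + 1}{U + b} = \frac{9}{8 \left(U + b\right)}$)
$V{\left(8,14 \right)} - v{\left(-15,14 \right)} = 3 - \frac{9}{8 \left(-15 + 14\right)} = 3 - \frac{9}{8 \left(-1\right)} = 3 - \frac{9}{8} \left(-1\right) = 3 - - \frac{9}{8} = 3 + \frac{9}{8} = \frac{33}{8}$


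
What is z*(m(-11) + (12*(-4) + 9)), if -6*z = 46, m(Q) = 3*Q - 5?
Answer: 1771/3 ≈ 590.33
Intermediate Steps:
m(Q) = -5 + 3*Q
z = -23/3 (z = -⅙*46 = -23/3 ≈ -7.6667)
z*(m(-11) + (12*(-4) + 9)) = -23*((-5 + 3*(-11)) + (12*(-4) + 9))/3 = -23*((-5 - 33) + (-48 + 9))/3 = -23*(-38 - 39)/3 = -23/3*(-77) = 1771/3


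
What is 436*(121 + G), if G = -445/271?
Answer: 14102856/271 ≈ 52040.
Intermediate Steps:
G = -445/271 (G = -445*1/271 = -445/271 ≈ -1.6421)
436*(121 + G) = 436*(121 - 445/271) = 436*(32346/271) = 14102856/271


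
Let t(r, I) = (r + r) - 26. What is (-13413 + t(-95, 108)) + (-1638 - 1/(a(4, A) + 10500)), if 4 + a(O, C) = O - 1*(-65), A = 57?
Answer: -161295856/10565 ≈ -15267.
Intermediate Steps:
t(r, I) = -26 + 2*r (t(r, I) = 2*r - 26 = -26 + 2*r)
a(O, C) = 61 + O (a(O, C) = -4 + (O - 1*(-65)) = -4 + (O + 65) = -4 + (65 + O) = 61 + O)
(-13413 + t(-95, 108)) + (-1638 - 1/(a(4, A) + 10500)) = (-13413 + (-26 + 2*(-95))) + (-1638 - 1/((61 + 4) + 10500)) = (-13413 + (-26 - 190)) + (-1638 - 1/(65 + 10500)) = (-13413 - 216) + (-1638 - 1/10565) = -13629 + (-1638 - 1*1/10565) = -13629 + (-1638 - 1/10565) = -13629 - 17305471/10565 = -161295856/10565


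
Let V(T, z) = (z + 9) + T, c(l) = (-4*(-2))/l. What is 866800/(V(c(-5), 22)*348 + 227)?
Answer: 4334000/52291 ≈ 82.882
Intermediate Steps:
c(l) = 8/l
V(T, z) = 9 + T + z (V(T, z) = (9 + z) + T = 9 + T + z)
866800/(V(c(-5), 22)*348 + 227) = 866800/((9 + 8/(-5) + 22)*348 + 227) = 866800/((9 + 8*(-⅕) + 22)*348 + 227) = 866800/((9 - 8/5 + 22)*348 + 227) = 866800/((147/5)*348 + 227) = 866800/(51156/5 + 227) = 866800/(52291/5) = 866800*(5/52291) = 4334000/52291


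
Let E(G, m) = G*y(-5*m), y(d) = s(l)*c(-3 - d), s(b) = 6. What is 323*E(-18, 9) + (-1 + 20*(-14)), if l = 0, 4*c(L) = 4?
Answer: -35165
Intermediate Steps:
c(L) = 1 (c(L) = (¼)*4 = 1)
y(d) = 6 (y(d) = 6*1 = 6)
E(G, m) = 6*G (E(G, m) = G*6 = 6*G)
323*E(-18, 9) + (-1 + 20*(-14)) = 323*(6*(-18)) + (-1 + 20*(-14)) = 323*(-108) + (-1 - 280) = -34884 - 281 = -35165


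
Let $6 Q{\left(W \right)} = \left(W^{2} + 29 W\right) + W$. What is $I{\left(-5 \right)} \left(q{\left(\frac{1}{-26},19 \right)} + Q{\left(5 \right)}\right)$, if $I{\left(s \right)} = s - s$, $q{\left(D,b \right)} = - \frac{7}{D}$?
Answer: $0$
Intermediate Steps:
$Q{\left(W \right)} = 5 W + \frac{W^{2}}{6}$ ($Q{\left(W \right)} = \frac{\left(W^{2} + 29 W\right) + W}{6} = \frac{W^{2} + 30 W}{6} = 5 W + \frac{W^{2}}{6}$)
$I{\left(s \right)} = 0$
$I{\left(-5 \right)} \left(q{\left(\frac{1}{-26},19 \right)} + Q{\left(5 \right)}\right) = 0 \left(- \frac{7}{\frac{1}{-26}} + \frac{1}{6} \cdot 5 \left(30 + 5\right)\right) = 0 \left(- \frac{7}{- \frac{1}{26}} + \frac{1}{6} \cdot 5 \cdot 35\right) = 0 \left(\left(-7\right) \left(-26\right) + \frac{175}{6}\right) = 0 \left(182 + \frac{175}{6}\right) = 0 \cdot \frac{1267}{6} = 0$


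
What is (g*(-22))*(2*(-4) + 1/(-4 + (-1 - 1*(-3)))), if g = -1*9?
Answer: -1683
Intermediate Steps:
g = -9
(g*(-22))*(2*(-4) + 1/(-4 + (-1 - 1*(-3)))) = (-9*(-22))*(2*(-4) + 1/(-4 + (-1 - 1*(-3)))) = 198*(-8 + 1/(-4 + (-1 + 3))) = 198*(-8 + 1/(-4 + 2)) = 198*(-8 + 1/(-2)) = 198*(-8 - ½) = 198*(-17/2) = -1683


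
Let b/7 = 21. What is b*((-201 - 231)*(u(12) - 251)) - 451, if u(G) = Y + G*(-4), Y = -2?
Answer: 19114253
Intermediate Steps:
u(G) = -2 - 4*G (u(G) = -2 + G*(-4) = -2 - 4*G)
b = 147 (b = 7*21 = 147)
b*((-201 - 231)*(u(12) - 251)) - 451 = 147*((-201 - 231)*((-2 - 4*12) - 251)) - 451 = 147*(-432*((-2 - 48) - 251)) - 451 = 147*(-432*(-50 - 251)) - 451 = 147*(-432*(-301)) - 451 = 147*130032 - 451 = 19114704 - 451 = 19114253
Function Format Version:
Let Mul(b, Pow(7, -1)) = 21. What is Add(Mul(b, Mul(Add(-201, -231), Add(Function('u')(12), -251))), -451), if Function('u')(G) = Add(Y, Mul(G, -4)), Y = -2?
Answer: 19114253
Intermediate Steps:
Function('u')(G) = Add(-2, Mul(-4, G)) (Function('u')(G) = Add(-2, Mul(G, -4)) = Add(-2, Mul(-4, G)))
b = 147 (b = Mul(7, 21) = 147)
Add(Mul(b, Mul(Add(-201, -231), Add(Function('u')(12), -251))), -451) = Add(Mul(147, Mul(Add(-201, -231), Add(Add(-2, Mul(-4, 12)), -251))), -451) = Add(Mul(147, Mul(-432, Add(Add(-2, -48), -251))), -451) = Add(Mul(147, Mul(-432, Add(-50, -251))), -451) = Add(Mul(147, Mul(-432, -301)), -451) = Add(Mul(147, 130032), -451) = Add(19114704, -451) = 19114253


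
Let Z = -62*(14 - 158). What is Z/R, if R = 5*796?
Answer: 2232/995 ≈ 2.2432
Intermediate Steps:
R = 3980
Z = 8928 (Z = -62*(-144) = 8928)
Z/R = 8928/3980 = 8928*(1/3980) = 2232/995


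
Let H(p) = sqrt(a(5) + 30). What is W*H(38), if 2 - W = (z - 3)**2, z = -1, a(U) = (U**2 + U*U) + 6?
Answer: -14*sqrt(86) ≈ -129.83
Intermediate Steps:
a(U) = 6 + 2*U**2 (a(U) = (U**2 + U**2) + 6 = 2*U**2 + 6 = 6 + 2*U**2)
W = -14 (W = 2 - (-1 - 3)**2 = 2 - 1*(-4)**2 = 2 - 1*16 = 2 - 16 = -14)
H(p) = sqrt(86) (H(p) = sqrt((6 + 2*5**2) + 30) = sqrt((6 + 2*25) + 30) = sqrt((6 + 50) + 30) = sqrt(56 + 30) = sqrt(86))
W*H(38) = -14*sqrt(86)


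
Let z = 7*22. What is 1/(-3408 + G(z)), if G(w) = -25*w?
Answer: -1/7258 ≈ -0.00013778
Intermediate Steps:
z = 154
1/(-3408 + G(z)) = 1/(-3408 - 25*154) = 1/(-3408 - 3850) = 1/(-7258) = -1/7258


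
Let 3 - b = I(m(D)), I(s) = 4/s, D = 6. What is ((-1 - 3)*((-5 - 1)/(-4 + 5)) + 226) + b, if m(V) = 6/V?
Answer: 249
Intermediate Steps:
b = -1 (b = 3 - 4/(6/6) = 3 - 4/(6*(⅙)) = 3 - 4/1 = 3 - 4 = -1)
((-1 - 3)*((-5 - 1)/(-4 + 5)) + 226) + b = ((-1 - 3)*((-5 - 1)/(-4 + 5)) + 226) - 1 = (-(-24)/1 + 226) - 1 = (-(-24) + 226) - 1 = (-4*(-6) + 226) - 1 = (24 + 226) - 1 = 250 - 1 = 249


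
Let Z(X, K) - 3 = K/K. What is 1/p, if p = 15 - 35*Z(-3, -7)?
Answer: -1/125 ≈ -0.0080000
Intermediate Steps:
Z(X, K) = 4 (Z(X, K) = 3 + K/K = 3 + 1 = 4)
p = -125 (p = 15 - 35*4 = 15 - 140 = -125)
1/p = 1/(-125) = -1/125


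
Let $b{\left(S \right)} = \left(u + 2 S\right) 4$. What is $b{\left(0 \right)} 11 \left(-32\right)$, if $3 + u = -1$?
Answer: $5632$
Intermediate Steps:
$u = -4$ ($u = -3 - 1 = -4$)
$b{\left(S \right)} = -16 + 8 S$ ($b{\left(S \right)} = \left(-4 + 2 S\right) 4 = -16 + 8 S$)
$b{\left(0 \right)} 11 \left(-32\right) = \left(-16 + 8 \cdot 0\right) 11 \left(-32\right) = \left(-16 + 0\right) 11 \left(-32\right) = \left(-16\right) 11 \left(-32\right) = \left(-176\right) \left(-32\right) = 5632$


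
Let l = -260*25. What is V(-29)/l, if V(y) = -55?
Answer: 11/1300 ≈ 0.0084615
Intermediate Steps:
l = -6500
V(-29)/l = -55/(-6500) = -55*(-1/6500) = 11/1300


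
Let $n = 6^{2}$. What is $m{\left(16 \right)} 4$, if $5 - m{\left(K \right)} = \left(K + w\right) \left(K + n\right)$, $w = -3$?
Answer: $-2684$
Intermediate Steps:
$n = 36$
$m{\left(K \right)} = 5 - \left(-3 + K\right) \left(36 + K\right)$ ($m{\left(K \right)} = 5 - \left(K - 3\right) \left(K + 36\right) = 5 - \left(-3 + K\right) \left(36 + K\right)$)
$m{\left(16 \right)} 4 = \left(113 - 16^{2} - 528\right) 4 = \left(113 - 256 - 528\right) 4 = \left(-671\right) 4 = -2684$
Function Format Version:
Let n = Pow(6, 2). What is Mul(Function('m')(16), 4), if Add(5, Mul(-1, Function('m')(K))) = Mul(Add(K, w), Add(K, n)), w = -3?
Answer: -2684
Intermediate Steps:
n = 36
Function('m')(K) = Add(5, Mul(-1, Add(-3, K), Add(36, K))) (Function('m')(K) = Add(5, Mul(-1, Mul(Add(K, -3), Add(K, 36)))) = Add(5, Mul(-1, Mul(Add(-3, K), Add(36, K)))) = Add(5, Mul(-1, Add(-3, K), Add(36, K))))
Mul(Function('m')(16), 4) = Mul(Add(113, Mul(-1, Pow(16, 2)), Mul(-33, 16)), 4) = Mul(Add(113, Mul(-1, 256), -528), 4) = Mul(Add(113, -256, -528), 4) = Mul(-671, 4) = -2684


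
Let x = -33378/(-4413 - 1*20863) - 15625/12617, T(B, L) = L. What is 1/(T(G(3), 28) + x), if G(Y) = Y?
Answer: 159453646/4477798451 ≈ 0.035610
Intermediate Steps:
x = 13096363/159453646 (x = -33378/(-4413 - 20863) - 15625*1/12617 = -33378/(-25276) - 15625/12617 = -33378*(-1/25276) - 15625/12617 = 16689/12638 - 15625/12617 = 13096363/159453646 ≈ 0.082133)
1/(T(G(3), 28) + x) = 1/(28 + 13096363/159453646) = 1/(4477798451/159453646) = 159453646/4477798451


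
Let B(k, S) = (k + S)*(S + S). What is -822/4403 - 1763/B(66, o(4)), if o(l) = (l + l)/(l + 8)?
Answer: -70520001/3522400 ≈ -20.020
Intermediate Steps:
o(l) = 2*l/(8 + l) (o(l) = (2*l)/(8 + l) = 2*l/(8 + l))
B(k, S) = 2*S*(S + k) (B(k, S) = (S + k)*(2*S) = 2*S*(S + k))
-822/4403 - 1763/B(66, o(4)) = -822/4403 - 1763*3/(4*(2*4/(8 + 4) + 66)) = -822*1/4403 - 1763*3/(4*(2*4/12 + 66)) = -822/4403 - 1763*3/(4*(2*4*(1/12) + 66)) = -822/4403 - 1763*3/(4*(⅔ + 66)) = -822/4403 - 1763/(2*(⅔)*(200/3)) = -822/4403 - 1763/800/9 = -822/4403 - 1763*9/800 = -822/4403 - 15867/800 = -70520001/3522400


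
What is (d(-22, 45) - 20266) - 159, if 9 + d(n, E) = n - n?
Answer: -20434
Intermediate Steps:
d(n, E) = -9 (d(n, E) = -9 + (n - n) = -9 + 0 = -9)
(d(-22, 45) - 20266) - 159 = (-9 - 20266) - 159 = -20275 - 159 = -20434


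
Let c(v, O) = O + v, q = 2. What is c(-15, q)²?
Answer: 169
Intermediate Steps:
c(-15, q)² = (2 - 15)² = (-13)² = 169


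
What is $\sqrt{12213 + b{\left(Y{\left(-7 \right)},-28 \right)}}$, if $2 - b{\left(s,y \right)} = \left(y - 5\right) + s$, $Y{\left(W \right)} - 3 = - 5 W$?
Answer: $\sqrt{12210} \approx 110.5$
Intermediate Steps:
$Y{\left(W \right)} = 3 - 5 W$
$b{\left(s,y \right)} = 7 - s - y$ ($b{\left(s,y \right)} = 2 - \left(\left(y - 5\right) + s\right) = 2 - \left(\left(-5 + y\right) + s\right) = 2 - \left(-5 + s + y\right) = 7 - s - y$)
$\sqrt{12213 + b{\left(Y{\left(-7 \right)},-28 \right)}} = \sqrt{12213 - \left(-32 + 35\right)} = \sqrt{12213 + \left(7 - \left(3 + 35\right) + 28\right)} = \sqrt{12213 + \left(7 - 38 + 28\right)} = \sqrt{12213 - 3} = \sqrt{12210}$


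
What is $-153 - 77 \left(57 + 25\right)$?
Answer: $-6467$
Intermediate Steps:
$-153 - 77 \left(57 + 25\right) = -153 - 6314 = -6467$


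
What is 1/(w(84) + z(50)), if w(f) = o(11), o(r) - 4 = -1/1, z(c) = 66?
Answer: 1/69 ≈ 0.014493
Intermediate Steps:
o(r) = 3 (o(r) = 4 - 1/1 = 4 - 1*1 = 4 - 1 = 3)
w(f) = 3
1/(w(84) + z(50)) = 1/(3 + 66) = 1/69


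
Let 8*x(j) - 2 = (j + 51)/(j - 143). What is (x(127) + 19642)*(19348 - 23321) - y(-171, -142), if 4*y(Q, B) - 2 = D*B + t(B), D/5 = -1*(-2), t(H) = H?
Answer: -4994095635/64 ≈ -7.8033e+7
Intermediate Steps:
x(j) = ¼ + (51 + j)/(8*(-143 + j)) (x(j) = ¼ + ((j + 51)/(j - 143))/8 = ¼ + ((51 + j)/(-143 + j))/8 = ¼ + (51 + j)/(8*(-143 + j)))
D = 10 (D = 5*(-1*(-2)) = 5*2 = 10)
y(Q, B) = ½ + 11*B/4 (y(Q, B) = ½ + (10*B + B)/4 = ½ + (11*B)/4 = ½ + 11*B/4)
(x(127) + 19642)*(19348 - 23321) - y(-171, -142) = ((-235 + 3*127)/(8*(-143 + 127)) + 19642)*(19348 - 23321) - (½ + (11/4)*(-142)) = ((⅛)*(-235 + 381)/(-16) + 19642)*(-3973) - (½ - 781/2) = ((⅛)*(-1/16)*146 + 19642)*(-3973) - 1*(-390) = (-73/64 + 19642)*(-3973) + 390 = (1257015/64)*(-3973) + 390 = -4994120595/64 + 390 = -4994095635/64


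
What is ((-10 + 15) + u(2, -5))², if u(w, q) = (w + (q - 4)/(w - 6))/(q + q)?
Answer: 33489/1600 ≈ 20.931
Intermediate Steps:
u(w, q) = (w + (-4 + q)/(-6 + w))/(2*q) (u(w, q) = (w + (-4 + q)/(-6 + w))/((2*q)) = (w + (-4 + q)/(-6 + w))*(1/(2*q)) = (w + (-4 + q)/(-6 + w))/(2*q))
((-10 + 15) + u(2, -5))² = ((-10 + 15) + (½)*(-4 - 5 + 2² - 6*2)/(-5*(-6 + 2)))² = (5 + (½)*(-⅕)*(-4 - 5 + 4 - 12)/(-4))² = (5 + (½)*(-⅕)*(-¼)*(-17))² = (5 - 17/40)² = (183/40)² = 33489/1600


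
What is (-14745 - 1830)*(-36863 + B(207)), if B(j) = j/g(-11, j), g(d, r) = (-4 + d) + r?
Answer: 39103126725/64 ≈ 6.1099e+8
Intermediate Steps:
g(d, r) = -4 + d + r
B(j) = j/(-15 + j) (B(j) = j/(-4 - 11 + j) = j/(-15 + j))
(-14745 - 1830)*(-36863 + B(207)) = (-14745 - 1830)*(-36863 + 207/(-15 + 207)) = -16575*(-36863 + 207/192) = -16575*(-36863 + 207*(1/192)) = -16575*(-36863 + 69/64) = -16575*(-2359163/64) = 39103126725/64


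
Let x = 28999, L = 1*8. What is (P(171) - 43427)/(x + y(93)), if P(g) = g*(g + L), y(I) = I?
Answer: -6409/14546 ≈ -0.44060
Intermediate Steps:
L = 8
P(g) = g*(8 + g) (P(g) = g*(g + 8) = g*(8 + g))
(P(171) - 43427)/(x + y(93)) = (171*(8 + 171) - 43427)/(28999 + 93) = (171*179 - 43427)/29092 = (30609 - 43427)*(1/29092) = -12818*1/29092 = -6409/14546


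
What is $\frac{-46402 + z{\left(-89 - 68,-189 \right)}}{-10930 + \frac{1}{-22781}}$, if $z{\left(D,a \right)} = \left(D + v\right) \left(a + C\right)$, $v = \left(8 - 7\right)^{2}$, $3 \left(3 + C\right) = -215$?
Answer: $\frac{7062110}{14646843} \approx 0.48216$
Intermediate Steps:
$C = - \frac{224}{3}$ ($C = -3 + \frac{1}{3} \left(-215\right) = -3 - \frac{215}{3} = - \frac{224}{3} \approx -74.667$)
$v = 1$ ($v = 1^{2} = 1$)
$z{\left(D,a \right)} = \left(1 + D\right) \left(- \frac{224}{3} + a\right)$ ($z{\left(D,a \right)} = \left(D + 1\right) \left(a - \frac{224}{3}\right) = \left(1 + D\right) \left(- \frac{224}{3} + a\right)$)
$\frac{-46402 + z{\left(-89 - 68,-189 \right)}}{-10930 + \frac{1}{-22781}} = \frac{-46402 - \left(\frac{791}{3} + \frac{224 \left(-89 - 68\right)}{3} - \left(-89 - 68\right) \left(-189\right)\right)}{-10930 + \frac{1}{-22781}} = \frac{-46402 - \left(\frac{791}{3} + \frac{224 \left(-89 - 68\right)}{3} - \left(-89 - 68\right) \left(-189\right)\right)}{-10930 - \frac{1}{22781}} = \frac{-46402 - -41132}{- \frac{248996331}{22781}} = \left(-46402 + \left(- \frac{224}{3} - 189 + \frac{35168}{3} + 29673\right)\right) \left(- \frac{22781}{248996331}\right) = \left(-46402 + 41132\right) \left(- \frac{22781}{248996331}\right) = \left(-5270\right) \left(- \frac{22781}{248996331}\right) = \frac{7062110}{14646843}$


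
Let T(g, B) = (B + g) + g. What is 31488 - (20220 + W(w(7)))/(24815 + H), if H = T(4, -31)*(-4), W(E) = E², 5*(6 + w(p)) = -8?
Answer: 19606283456/622675 ≈ 31487.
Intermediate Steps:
T(g, B) = B + 2*g
w(p) = -38/5 (w(p) = -6 + (⅕)*(-8) = -6 - 8/5 = -38/5)
H = 92 (H = (-31 + 2*4)*(-4) = (-31 + 8)*(-4) = -23*(-4) = 92)
31488 - (20220 + W(w(7)))/(24815 + H) = 31488 - (20220 + (-38/5)²)/(24815 + 92) = 31488 - (20220 + 1444/25)/24907 = 31488 - 506944/(25*24907) = 31488 - 1*506944/622675 = 31488 - 506944/622675 = 19606283456/622675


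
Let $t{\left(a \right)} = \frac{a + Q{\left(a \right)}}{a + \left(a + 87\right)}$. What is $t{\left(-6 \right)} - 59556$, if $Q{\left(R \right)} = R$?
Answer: $- \frac{1488904}{25} \approx -59556.0$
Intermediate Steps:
$t{\left(a \right)} = \frac{2 a}{87 + 2 a}$ ($t{\left(a \right)} = \frac{a + a}{a + \left(a + 87\right)} = \frac{2 a}{a + \left(87 + a\right)} = \frac{2 a}{87 + 2 a}$)
$t{\left(-6 \right)} - 59556 = 2 \left(-6\right) \frac{1}{87 + 2 \left(-6\right)} - 59556 = 2 \left(-6\right) \frac{1}{87 - 12} - 59556 = 2 \left(-6\right) \frac{1}{75} - 59556 = - \frac{4}{25} - 59556 = - \frac{1488904}{25}$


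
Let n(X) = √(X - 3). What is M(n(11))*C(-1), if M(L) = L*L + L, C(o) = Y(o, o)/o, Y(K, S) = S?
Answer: 8 + 2*√2 ≈ 10.828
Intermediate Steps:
n(X) = √(-3 + X)
C(o) = 1 (C(o) = o/o = 1)
M(L) = L + L² (M(L) = L² + L = L + L²)
M(n(11))*C(-1) = (√(-3 + 11)*(1 + √(-3 + 11)))*1 = (√8*(1 + √8))*1 = ((2*√2)*(1 + 2*√2))*1 = (2*√2*(1 + 2*√2))*1 = 2*√2*(1 + 2*√2)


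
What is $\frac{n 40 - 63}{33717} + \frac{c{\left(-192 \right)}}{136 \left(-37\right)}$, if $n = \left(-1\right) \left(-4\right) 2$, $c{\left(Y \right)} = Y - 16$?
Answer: $\frac{1038295}{21207993} \approx 0.048958$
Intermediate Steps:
$c{\left(Y \right)} = -16 + Y$
$n = 8$ ($n = 4 \cdot 2 = 8$)
$\frac{n 40 - 63}{33717} + \frac{c{\left(-192 \right)}}{136 \left(-37\right)} = \frac{8 \cdot 40 - 63}{33717} + \frac{-16 - 192}{136 \left(-37\right)} = \left(320 - 63\right) \frac{1}{33717} - \frac{208}{-5032} = \left(320 - 63\right) \frac{1}{33717} - - \frac{26}{629} = 257 \cdot \frac{1}{33717} + \frac{26}{629} = \frac{257}{33717} + \frac{26}{629} = \frac{1038295}{21207993}$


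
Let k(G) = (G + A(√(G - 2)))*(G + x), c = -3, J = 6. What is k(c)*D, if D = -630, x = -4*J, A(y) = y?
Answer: -51030 + 17010*I*√5 ≈ -51030.0 + 38036.0*I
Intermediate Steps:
x = -24 (x = -4*6 = -24)
k(G) = (-24 + G)*(G + √(-2 + G)) (k(G) = (G + √(G - 2))*(G - 24) = (G + √(-2 + G))*(-24 + G) = (-24 + G)*(G + √(-2 + G)))
k(c)*D = ((-3)² - 24*(-3) - 24*√(-2 - 3) - 3*√(-2 - 3))*(-630) = (9 + 72 - 24*I*√5 - 3*I*√5)*(-630) = (81 - 27*I*√5)*(-630) = -51030 + 17010*I*√5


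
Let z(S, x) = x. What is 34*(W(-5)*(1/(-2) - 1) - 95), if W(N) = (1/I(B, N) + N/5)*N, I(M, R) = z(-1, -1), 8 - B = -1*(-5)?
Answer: -3740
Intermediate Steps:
B = 3 (B = 8 - (-1)*(-5) = 8 - 1*5 = 8 - 5 = 3)
I(M, R) = -1
W(N) = N*(-1 + N/5) (W(N) = (1/(-1) + N/5)*N = (1*(-1) + N*(⅕))*N = (-1 + N/5)*N = N*(-1 + N/5))
34*(W(-5)*(1/(-2) - 1) - 95) = 34*(((⅕)*(-5)*(-5 - 5))*(1/(-2) - 1) - 95) = 34*(((⅕)*(-5)*(-10))*(-½ - 1) - 95) = 34*(10*(-3/2) - 95) = 34*(-15 - 95) = 34*(-110) = -3740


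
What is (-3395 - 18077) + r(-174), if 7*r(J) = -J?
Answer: -150130/7 ≈ -21447.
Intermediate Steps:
r(J) = -J/7 (r(J) = (-J)/7 = -J/7)
(-3395 - 18077) + r(-174) = (-3395 - 18077) - ⅐*(-174) = -21472 + 174/7 = -150130/7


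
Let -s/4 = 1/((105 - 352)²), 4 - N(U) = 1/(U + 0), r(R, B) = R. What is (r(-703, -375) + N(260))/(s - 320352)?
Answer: 852910513/390887103440 ≈ 0.0021820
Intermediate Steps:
N(U) = 4 - 1/U (N(U) = 4 - 1/(U + 0) = 4 - 1/U)
s = -4/61009 (s = -4/(105 - 352)² = -4/((-247)²) = -4/61009 ≈ -6.5564e-5)
(r(-703, -375) + N(260))/(s - 320352) = (-703 + (4 - 1/260))/(-4/61009 - 320352) = (-703 + (4 - 1*1/260))/(-19544355172/61009) = (-703 + (4 - 1/260))*(-61009/19544355172) = (-703 + 1039/260)*(-61009/19544355172) = -181741/260*(-61009/19544355172) = 852910513/390887103440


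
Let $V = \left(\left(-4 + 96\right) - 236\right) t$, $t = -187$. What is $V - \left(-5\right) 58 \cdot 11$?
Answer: $30118$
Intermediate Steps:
$V = 26928$ ($V = \left(\left(-4 + 96\right) - 236\right) \left(-187\right) = \left(92 - 236\right) \left(-187\right) = \left(-144\right) \left(-187\right) = 26928$)
$V - \left(-5\right) 58 \cdot 11 = 26928 - \left(-5\right) 58 \cdot 11 = 26928 - \left(-290\right) 11 = 26928 - -3190 = 26928 + 3190 = 30118$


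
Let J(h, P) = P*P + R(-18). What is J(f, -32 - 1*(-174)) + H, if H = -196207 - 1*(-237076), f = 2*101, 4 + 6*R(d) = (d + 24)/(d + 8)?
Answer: 1830967/30 ≈ 61032.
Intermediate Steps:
R(d) = -⅔ + (24 + d)/(6*(8 + d)) (R(d) = -⅔ + ((d + 24)/(d + 8))/6 = -⅔ + ((24 + d)/(8 + d))/6 = -⅔ + (24 + d)/(6*(8 + d)))
f = 202
J(h, P) = -23/30 + P² (J(h, P) = P*P + (-8 - 3*(-18))/(6*(8 - 18)) = P² + (⅙)*(-8 + 54)/(-10) = P² + (⅙)*(-⅒)*46 = P² - 23/30 = -23/30 + P²)
H = 40869 (H = -196207 + 237076 = 40869)
J(f, -32 - 1*(-174)) + H = (-23/30 + (-32 - 1*(-174))²) + 40869 = (-23/30 + (-32 + 174)²) + 40869 = (-23/30 + 142²) + 40869 = (-23/30 + 20164) + 40869 = 604897/30 + 40869 = 1830967/30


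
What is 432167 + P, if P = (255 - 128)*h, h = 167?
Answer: 453376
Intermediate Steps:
P = 21209 (P = (255 - 128)*167 = 127*167 = 21209)
432167 + P = 432167 + 21209 = 453376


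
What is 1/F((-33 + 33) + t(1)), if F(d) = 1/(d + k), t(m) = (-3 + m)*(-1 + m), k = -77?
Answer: -77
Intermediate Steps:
t(m) = (-1 + m)*(-3 + m)
F(d) = 1/(-77 + d) (F(d) = 1/(d - 77) = 1/(-77 + d))
1/F((-33 + 33) + t(1)) = 1/(1/(-77 + ((-33 + 33) + (3 + 1**2 - 4*1)))) = 1/(1/(-77 + (0 + (3 + 1 - 4)))) = 1/(1/(-77 + (0 + 0))) = 1/(1/(-77 + 0)) = 1/(1/(-77)) = 1/(-1/77) = -77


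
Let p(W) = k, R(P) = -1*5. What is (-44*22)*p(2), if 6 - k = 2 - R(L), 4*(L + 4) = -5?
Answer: 968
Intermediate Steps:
L = -21/4 (L = -4 + (1/4)*(-5) = -4 - 5/4 = -21/4 ≈ -5.2500)
R(P) = -5
k = -1 (k = 6 - (2 - 1*(-5)) = 6 - (2 + 5) = 6 - 1*7 = 6 - 7 = -1)
p(W) = -1
(-44*22)*p(2) = -44*22*(-1) = -968*(-1) = 968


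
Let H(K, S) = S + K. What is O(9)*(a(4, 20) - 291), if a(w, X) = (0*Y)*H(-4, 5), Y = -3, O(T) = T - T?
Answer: 0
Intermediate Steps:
H(K, S) = K + S
O(T) = 0
a(w, X) = 0 (a(w, X) = (0*(-3))*(-4 + 5) = 0*1 = 0)
O(9)*(a(4, 20) - 291) = 0*(0 - 291) = 0*(-291) = 0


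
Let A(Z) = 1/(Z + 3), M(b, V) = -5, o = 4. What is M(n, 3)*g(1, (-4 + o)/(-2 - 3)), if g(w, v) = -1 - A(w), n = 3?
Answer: 25/4 ≈ 6.2500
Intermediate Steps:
A(Z) = 1/(3 + Z)
g(w, v) = -1 - 1/(3 + w)
M(n, 3)*g(1, (-4 + o)/(-2 - 3)) = -5*(-4 - 1*1)/(3 + 1) = -5*(-4 - 1)/4 = -5*(-5)/4 = -5*(-5/4) = 25/4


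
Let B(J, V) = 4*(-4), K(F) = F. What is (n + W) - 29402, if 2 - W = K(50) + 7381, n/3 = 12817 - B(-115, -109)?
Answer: 1668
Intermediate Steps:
B(J, V) = -16
n = 38499 (n = 3*(12817 - 1*(-16)) = 3*(12817 + 16) = 3*12833 = 38499)
W = -7429 (W = 2 - (50 + 7381) = 2 - 1*7431 = 2 - 7431 = -7429)
(n + W) - 29402 = (38499 - 7429) - 29402 = 31070 - 29402 = 1668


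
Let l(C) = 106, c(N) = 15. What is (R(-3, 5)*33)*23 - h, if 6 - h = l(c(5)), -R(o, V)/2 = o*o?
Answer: -13562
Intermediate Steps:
R(o, V) = -2*o² (R(o, V) = -2*o*o = -2*o²)
h = -100 (h = 6 - 1*106 = 6 - 106 = -100)
(R(-3, 5)*33)*23 - h = (-2*(-3)²*33)*23 - 1*(-100) = (-2*9*33)*23 + 100 = -18*33*23 + 100 = -594*23 + 100 = -13662 + 100 = -13562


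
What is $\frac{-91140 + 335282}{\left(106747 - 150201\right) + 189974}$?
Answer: $\frac{122071}{73260} \approx 1.6663$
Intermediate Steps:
$\frac{-91140 + 335282}{\left(106747 - 150201\right) + 189974} = \frac{244142}{\left(106747 - 150201\right) + 189974} = \frac{244142}{-43454 + 189974} = \frac{244142}{146520} = 244142 \cdot \frac{1}{146520} = \frac{122071}{73260}$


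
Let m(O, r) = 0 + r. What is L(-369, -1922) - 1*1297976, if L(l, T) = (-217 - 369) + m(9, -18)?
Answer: -1298580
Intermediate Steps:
m(O, r) = r
L(l, T) = -604 (L(l, T) = (-217 - 369) - 18 = -586 - 18 = -604)
L(-369, -1922) - 1*1297976 = -604 - 1*1297976 = -604 - 1297976 = -1298580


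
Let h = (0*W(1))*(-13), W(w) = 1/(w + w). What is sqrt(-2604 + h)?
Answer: 2*I*sqrt(651) ≈ 51.029*I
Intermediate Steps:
W(w) = 1/(2*w)
h = 0 (h = (0*((1/2)/1))*(-13) = (0*((1/2)*1))*(-13) = (0*(1/2))*(-13) = 0*(-13) = 0)
sqrt(-2604 + h) = sqrt(-2604 + 0) = sqrt(-2604) = 2*I*sqrt(651)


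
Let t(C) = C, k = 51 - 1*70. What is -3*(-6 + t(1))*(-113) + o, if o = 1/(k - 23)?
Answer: -71191/42 ≈ -1695.0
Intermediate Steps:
k = -19 (k = 51 - 70 = -19)
o = -1/42 (o = 1/(-19 - 23) = 1/(-42) = -1/42 ≈ -0.023810)
-3*(-6 + t(1))*(-113) + o = -3*(-6 + 1)*(-113) - 1/42 = -3*(-5)*(-113) - 1/42 = 15*(-113) - 1/42 = -1695 - 1/42 = -71191/42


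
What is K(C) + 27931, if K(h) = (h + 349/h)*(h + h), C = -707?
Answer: 1028327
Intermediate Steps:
K(h) = 2*h*(h + 349/h) (K(h) = (h + 349/h)*(2*h) = 2*h*(h + 349/h))
K(C) + 27931 = (698 + 2*(-707)**2) + 27931 = (698 + 2*499849) + 27931 = (698 + 999698) + 27931 = 1000396 + 27931 = 1028327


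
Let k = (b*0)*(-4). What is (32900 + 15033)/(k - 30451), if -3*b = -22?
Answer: -47933/30451 ≈ -1.5741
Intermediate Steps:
b = 22/3 (b = -⅓*(-22) = 22/3 ≈ 7.3333)
k = 0 (k = ((22/3)*0)*(-4) = 0*(-4) = 0)
(32900 + 15033)/(k - 30451) = (32900 + 15033)/(0 - 30451) = 47933/(-30451) = 47933*(-1/30451) = -47933/30451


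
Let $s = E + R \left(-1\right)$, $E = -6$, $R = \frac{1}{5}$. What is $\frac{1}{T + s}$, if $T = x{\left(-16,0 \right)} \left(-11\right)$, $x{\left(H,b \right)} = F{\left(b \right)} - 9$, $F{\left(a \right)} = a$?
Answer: $\frac{5}{464} \approx 0.010776$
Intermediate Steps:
$R = \frac{1}{5} \approx 0.2$
$x{\left(H,b \right)} = -9 + b$ ($x{\left(H,b \right)} = b - 9 = -9 + b$)
$T = 99$ ($T = \left(-9 + 0\right) \left(-11\right) = \left(-9\right) \left(-11\right) = 99$)
$s = - \frac{31}{5}$ ($s = -6 + \frac{1}{5} \left(-1\right) = -6 - \frac{1}{5} = - \frac{31}{5} \approx -6.2$)
$\frac{1}{T + s} = \frac{1}{99 - \frac{31}{5}} = \frac{1}{\frac{464}{5}} = \frac{5}{464}$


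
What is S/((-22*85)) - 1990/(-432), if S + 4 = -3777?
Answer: 1338673/201960 ≈ 6.6284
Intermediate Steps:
S = -3781 (S = -4 - 3777 = -3781)
S/((-22*85)) - 1990/(-432) = -3781/((-22*85)) - 1990/(-432) = -3781/(-1870) - 1990*(-1/432) = -3781*(-1/1870) + 995/216 = 3781/1870 + 995/216 = 1338673/201960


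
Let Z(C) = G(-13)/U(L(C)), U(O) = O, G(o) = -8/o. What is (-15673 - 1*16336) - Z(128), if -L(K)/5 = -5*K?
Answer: -166446801/5200 ≈ -32009.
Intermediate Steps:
L(K) = 25*K (L(K) = -(-25)*K = 25*K)
Z(C) = 8/(325*C) (Z(C) = (-8/(-13))/((25*C)) = (-8*(-1/13))*(1/(25*C)) = 8*(1/(25*C))/13 = 8/(325*C))
(-15673 - 1*16336) - Z(128) = (-15673 - 1*16336) - 8/(325*128) = (-15673 - 16336) - 8/(325*128) = -32009 - 1*1/5200 = -32009 - 1/5200 = -166446801/5200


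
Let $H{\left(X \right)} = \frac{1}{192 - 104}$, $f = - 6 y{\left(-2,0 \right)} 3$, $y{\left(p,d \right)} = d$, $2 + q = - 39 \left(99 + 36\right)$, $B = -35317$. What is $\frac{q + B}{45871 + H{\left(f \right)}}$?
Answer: $- \frac{3571392}{4036649} \approx -0.88474$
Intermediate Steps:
$q = -5267$ ($q = -2 - 39 \left(99 + 36\right) = -2 - 5265 = -5267$)
$f = 0$ ($f = \left(-6\right) 0 \cdot 3 = 0 \cdot 3 = 0$)
$H{\left(X \right)} = \frac{1}{88}$
$\frac{q + B}{45871 + H{\left(f \right)}} = \frac{-5267 - 35317}{45871 + \frac{1}{88}} = - \frac{40584}{\frac{4036649}{88}} = \left(-40584\right) \frac{88}{4036649} = - \frac{3571392}{4036649}$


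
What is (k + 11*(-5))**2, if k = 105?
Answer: 2500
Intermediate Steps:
(k + 11*(-5))**2 = (105 + 11*(-5))**2 = (105 - 55)**2 = 50**2 = 2500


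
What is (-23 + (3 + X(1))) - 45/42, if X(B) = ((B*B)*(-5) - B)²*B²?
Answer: 209/14 ≈ 14.929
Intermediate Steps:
X(B) = B²*(-B - 5*B²)² (X(B) = (B²*(-5) - B)²*B² = (-5*B² - B)²*B² = (-B - 5*B²)²*B² = B²*(-B - 5*B²)²)
(-23 + (3 + X(1))) - 45/42 = (-23 + (3 + 1⁴*(1 + 5*1)²)) - 45/42 = (-23 + (3 + 1*(1 + 5)²)) + (1/42)*(-45) = (-23 + (3 + 1*6²)) - 15/14 = (-23 + (3 + 1*36)) - 15/14 = (-23 + (3 + 36)) - 15/14 = (-23 + 39) - 15/14 = 16 - 15/14 = 209/14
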